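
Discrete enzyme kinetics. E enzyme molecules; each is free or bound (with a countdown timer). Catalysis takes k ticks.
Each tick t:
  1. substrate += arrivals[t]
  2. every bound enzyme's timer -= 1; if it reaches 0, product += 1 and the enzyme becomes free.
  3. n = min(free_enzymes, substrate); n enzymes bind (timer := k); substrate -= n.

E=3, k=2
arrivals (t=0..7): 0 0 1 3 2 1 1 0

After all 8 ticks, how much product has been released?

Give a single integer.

Answer: 6

Derivation:
t=0: arr=0 -> substrate=0 bound=0 product=0
t=1: arr=0 -> substrate=0 bound=0 product=0
t=2: arr=1 -> substrate=0 bound=1 product=0
t=3: arr=3 -> substrate=1 bound=3 product=0
t=4: arr=2 -> substrate=2 bound=3 product=1
t=5: arr=1 -> substrate=1 bound=3 product=3
t=6: arr=1 -> substrate=1 bound=3 product=4
t=7: arr=0 -> substrate=0 bound=2 product=6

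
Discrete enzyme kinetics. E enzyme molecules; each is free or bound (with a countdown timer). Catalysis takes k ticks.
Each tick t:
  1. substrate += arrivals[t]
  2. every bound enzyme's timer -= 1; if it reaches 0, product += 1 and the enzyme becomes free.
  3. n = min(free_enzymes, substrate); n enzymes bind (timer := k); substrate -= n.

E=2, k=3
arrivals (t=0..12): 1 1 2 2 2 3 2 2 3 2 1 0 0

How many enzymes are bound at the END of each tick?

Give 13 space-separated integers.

Answer: 1 2 2 2 2 2 2 2 2 2 2 2 2

Derivation:
t=0: arr=1 -> substrate=0 bound=1 product=0
t=1: arr=1 -> substrate=0 bound=2 product=0
t=2: arr=2 -> substrate=2 bound=2 product=0
t=3: arr=2 -> substrate=3 bound=2 product=1
t=4: arr=2 -> substrate=4 bound=2 product=2
t=5: arr=3 -> substrate=7 bound=2 product=2
t=6: arr=2 -> substrate=8 bound=2 product=3
t=7: arr=2 -> substrate=9 bound=2 product=4
t=8: arr=3 -> substrate=12 bound=2 product=4
t=9: arr=2 -> substrate=13 bound=2 product=5
t=10: arr=1 -> substrate=13 bound=2 product=6
t=11: arr=0 -> substrate=13 bound=2 product=6
t=12: arr=0 -> substrate=12 bound=2 product=7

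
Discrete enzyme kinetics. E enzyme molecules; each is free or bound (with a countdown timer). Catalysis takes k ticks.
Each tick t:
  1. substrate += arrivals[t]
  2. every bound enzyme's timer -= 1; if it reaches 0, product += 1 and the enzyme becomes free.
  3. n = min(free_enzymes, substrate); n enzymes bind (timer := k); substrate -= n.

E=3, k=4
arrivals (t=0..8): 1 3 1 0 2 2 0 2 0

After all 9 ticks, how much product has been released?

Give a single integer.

t=0: arr=1 -> substrate=0 bound=1 product=0
t=1: arr=3 -> substrate=1 bound=3 product=0
t=2: arr=1 -> substrate=2 bound=3 product=0
t=3: arr=0 -> substrate=2 bound=3 product=0
t=4: arr=2 -> substrate=3 bound=3 product=1
t=5: arr=2 -> substrate=3 bound=3 product=3
t=6: arr=0 -> substrate=3 bound=3 product=3
t=7: arr=2 -> substrate=5 bound=3 product=3
t=8: arr=0 -> substrate=4 bound=3 product=4

Answer: 4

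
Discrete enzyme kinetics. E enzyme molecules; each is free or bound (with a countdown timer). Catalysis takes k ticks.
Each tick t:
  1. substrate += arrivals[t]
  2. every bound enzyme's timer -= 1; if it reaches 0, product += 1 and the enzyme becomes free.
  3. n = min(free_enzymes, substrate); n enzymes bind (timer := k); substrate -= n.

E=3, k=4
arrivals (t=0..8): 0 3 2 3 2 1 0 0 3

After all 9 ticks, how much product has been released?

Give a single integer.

Answer: 3

Derivation:
t=0: arr=0 -> substrate=0 bound=0 product=0
t=1: arr=3 -> substrate=0 bound=3 product=0
t=2: arr=2 -> substrate=2 bound=3 product=0
t=3: arr=3 -> substrate=5 bound=3 product=0
t=4: arr=2 -> substrate=7 bound=3 product=0
t=5: arr=1 -> substrate=5 bound=3 product=3
t=6: arr=0 -> substrate=5 bound=3 product=3
t=7: arr=0 -> substrate=5 bound=3 product=3
t=8: arr=3 -> substrate=8 bound=3 product=3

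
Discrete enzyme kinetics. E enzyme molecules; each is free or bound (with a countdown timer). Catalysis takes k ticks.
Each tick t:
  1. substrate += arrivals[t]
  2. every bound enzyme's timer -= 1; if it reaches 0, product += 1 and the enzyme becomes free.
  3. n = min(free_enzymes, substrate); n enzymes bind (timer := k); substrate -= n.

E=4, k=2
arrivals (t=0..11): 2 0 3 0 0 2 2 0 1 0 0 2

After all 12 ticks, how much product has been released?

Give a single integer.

t=0: arr=2 -> substrate=0 bound=2 product=0
t=1: arr=0 -> substrate=0 bound=2 product=0
t=2: arr=3 -> substrate=0 bound=3 product=2
t=3: arr=0 -> substrate=0 bound=3 product=2
t=4: arr=0 -> substrate=0 bound=0 product=5
t=5: arr=2 -> substrate=0 bound=2 product=5
t=6: arr=2 -> substrate=0 bound=4 product=5
t=7: arr=0 -> substrate=0 bound=2 product=7
t=8: arr=1 -> substrate=0 bound=1 product=9
t=9: arr=0 -> substrate=0 bound=1 product=9
t=10: arr=0 -> substrate=0 bound=0 product=10
t=11: arr=2 -> substrate=0 bound=2 product=10

Answer: 10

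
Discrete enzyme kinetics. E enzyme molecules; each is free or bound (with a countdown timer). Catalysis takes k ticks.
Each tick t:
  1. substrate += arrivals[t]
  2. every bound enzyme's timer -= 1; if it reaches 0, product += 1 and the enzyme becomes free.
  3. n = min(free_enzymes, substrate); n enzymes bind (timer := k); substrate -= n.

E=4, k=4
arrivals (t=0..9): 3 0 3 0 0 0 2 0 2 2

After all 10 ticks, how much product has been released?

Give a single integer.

t=0: arr=3 -> substrate=0 bound=3 product=0
t=1: arr=0 -> substrate=0 bound=3 product=0
t=2: arr=3 -> substrate=2 bound=4 product=0
t=3: arr=0 -> substrate=2 bound=4 product=0
t=4: arr=0 -> substrate=0 bound=3 product=3
t=5: arr=0 -> substrate=0 bound=3 product=3
t=6: arr=2 -> substrate=0 bound=4 product=4
t=7: arr=0 -> substrate=0 bound=4 product=4
t=8: arr=2 -> substrate=0 bound=4 product=6
t=9: arr=2 -> substrate=2 bound=4 product=6

Answer: 6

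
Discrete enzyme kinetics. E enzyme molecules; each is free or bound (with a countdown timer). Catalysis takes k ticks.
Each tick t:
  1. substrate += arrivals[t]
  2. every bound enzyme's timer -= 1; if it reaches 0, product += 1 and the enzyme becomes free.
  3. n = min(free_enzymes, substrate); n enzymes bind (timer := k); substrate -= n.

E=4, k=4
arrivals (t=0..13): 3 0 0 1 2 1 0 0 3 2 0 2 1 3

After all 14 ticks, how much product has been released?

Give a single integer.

t=0: arr=3 -> substrate=0 bound=3 product=0
t=1: arr=0 -> substrate=0 bound=3 product=0
t=2: arr=0 -> substrate=0 bound=3 product=0
t=3: arr=1 -> substrate=0 bound=4 product=0
t=4: arr=2 -> substrate=0 bound=3 product=3
t=5: arr=1 -> substrate=0 bound=4 product=3
t=6: arr=0 -> substrate=0 bound=4 product=3
t=7: arr=0 -> substrate=0 bound=3 product=4
t=8: arr=3 -> substrate=0 bound=4 product=6
t=9: arr=2 -> substrate=1 bound=4 product=7
t=10: arr=0 -> substrate=1 bound=4 product=7
t=11: arr=2 -> substrate=3 bound=4 product=7
t=12: arr=1 -> substrate=1 bound=4 product=10
t=13: arr=3 -> substrate=3 bound=4 product=11

Answer: 11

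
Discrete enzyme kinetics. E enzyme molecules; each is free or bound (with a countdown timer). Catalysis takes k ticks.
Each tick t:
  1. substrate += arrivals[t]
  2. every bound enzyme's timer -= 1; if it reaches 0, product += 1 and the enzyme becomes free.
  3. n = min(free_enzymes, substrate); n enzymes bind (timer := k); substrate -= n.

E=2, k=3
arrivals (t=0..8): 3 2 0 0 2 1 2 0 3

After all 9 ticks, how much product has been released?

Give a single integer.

Answer: 4

Derivation:
t=0: arr=3 -> substrate=1 bound=2 product=0
t=1: arr=2 -> substrate=3 bound=2 product=0
t=2: arr=0 -> substrate=3 bound=2 product=0
t=3: arr=0 -> substrate=1 bound=2 product=2
t=4: arr=2 -> substrate=3 bound=2 product=2
t=5: arr=1 -> substrate=4 bound=2 product=2
t=6: arr=2 -> substrate=4 bound=2 product=4
t=7: arr=0 -> substrate=4 bound=2 product=4
t=8: arr=3 -> substrate=7 bound=2 product=4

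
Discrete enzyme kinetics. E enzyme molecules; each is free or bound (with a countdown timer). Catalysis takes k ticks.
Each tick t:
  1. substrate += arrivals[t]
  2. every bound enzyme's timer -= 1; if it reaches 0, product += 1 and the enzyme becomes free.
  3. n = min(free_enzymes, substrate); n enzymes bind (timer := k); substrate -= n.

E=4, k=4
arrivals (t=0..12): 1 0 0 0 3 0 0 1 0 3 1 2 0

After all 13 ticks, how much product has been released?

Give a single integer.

t=0: arr=1 -> substrate=0 bound=1 product=0
t=1: arr=0 -> substrate=0 bound=1 product=0
t=2: arr=0 -> substrate=0 bound=1 product=0
t=3: arr=0 -> substrate=0 bound=1 product=0
t=4: arr=3 -> substrate=0 bound=3 product=1
t=5: arr=0 -> substrate=0 bound=3 product=1
t=6: arr=0 -> substrate=0 bound=3 product=1
t=7: arr=1 -> substrate=0 bound=4 product=1
t=8: arr=0 -> substrate=0 bound=1 product=4
t=9: arr=3 -> substrate=0 bound=4 product=4
t=10: arr=1 -> substrate=1 bound=4 product=4
t=11: arr=2 -> substrate=2 bound=4 product=5
t=12: arr=0 -> substrate=2 bound=4 product=5

Answer: 5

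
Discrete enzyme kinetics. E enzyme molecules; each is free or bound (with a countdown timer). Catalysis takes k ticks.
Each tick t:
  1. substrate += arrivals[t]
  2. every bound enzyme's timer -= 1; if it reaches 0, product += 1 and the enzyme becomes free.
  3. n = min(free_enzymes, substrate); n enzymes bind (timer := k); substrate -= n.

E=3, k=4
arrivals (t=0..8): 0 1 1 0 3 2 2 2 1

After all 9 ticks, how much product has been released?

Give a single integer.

t=0: arr=0 -> substrate=0 bound=0 product=0
t=1: arr=1 -> substrate=0 bound=1 product=0
t=2: arr=1 -> substrate=0 bound=2 product=0
t=3: arr=0 -> substrate=0 bound=2 product=0
t=4: arr=3 -> substrate=2 bound=3 product=0
t=5: arr=2 -> substrate=3 bound=3 product=1
t=6: arr=2 -> substrate=4 bound=3 product=2
t=7: arr=2 -> substrate=6 bound=3 product=2
t=8: arr=1 -> substrate=6 bound=3 product=3

Answer: 3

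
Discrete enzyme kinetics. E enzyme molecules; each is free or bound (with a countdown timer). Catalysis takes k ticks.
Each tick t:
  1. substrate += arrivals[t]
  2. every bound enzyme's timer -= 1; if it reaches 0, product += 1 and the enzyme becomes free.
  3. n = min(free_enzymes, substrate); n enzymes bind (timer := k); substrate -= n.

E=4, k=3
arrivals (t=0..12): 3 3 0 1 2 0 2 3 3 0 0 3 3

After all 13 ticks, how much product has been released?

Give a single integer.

Answer: 15

Derivation:
t=0: arr=3 -> substrate=0 bound=3 product=0
t=1: arr=3 -> substrate=2 bound=4 product=0
t=2: arr=0 -> substrate=2 bound=4 product=0
t=3: arr=1 -> substrate=0 bound=4 product=3
t=4: arr=2 -> substrate=1 bound=4 product=4
t=5: arr=0 -> substrate=1 bound=4 product=4
t=6: arr=2 -> substrate=0 bound=4 product=7
t=7: arr=3 -> substrate=2 bound=4 product=8
t=8: arr=3 -> substrate=5 bound=4 product=8
t=9: arr=0 -> substrate=2 bound=4 product=11
t=10: arr=0 -> substrate=1 bound=4 product=12
t=11: arr=3 -> substrate=4 bound=4 product=12
t=12: arr=3 -> substrate=4 bound=4 product=15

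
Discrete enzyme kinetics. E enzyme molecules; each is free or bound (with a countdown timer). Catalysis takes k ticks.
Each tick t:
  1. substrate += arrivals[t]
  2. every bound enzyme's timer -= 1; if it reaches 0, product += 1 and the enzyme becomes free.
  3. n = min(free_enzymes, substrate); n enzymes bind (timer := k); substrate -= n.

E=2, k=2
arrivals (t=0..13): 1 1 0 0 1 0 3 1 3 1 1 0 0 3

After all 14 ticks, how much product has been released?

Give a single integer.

t=0: arr=1 -> substrate=0 bound=1 product=0
t=1: arr=1 -> substrate=0 bound=2 product=0
t=2: arr=0 -> substrate=0 bound=1 product=1
t=3: arr=0 -> substrate=0 bound=0 product=2
t=4: arr=1 -> substrate=0 bound=1 product=2
t=5: arr=0 -> substrate=0 bound=1 product=2
t=6: arr=3 -> substrate=1 bound=2 product=3
t=7: arr=1 -> substrate=2 bound=2 product=3
t=8: arr=3 -> substrate=3 bound=2 product=5
t=9: arr=1 -> substrate=4 bound=2 product=5
t=10: arr=1 -> substrate=3 bound=2 product=7
t=11: arr=0 -> substrate=3 bound=2 product=7
t=12: arr=0 -> substrate=1 bound=2 product=9
t=13: arr=3 -> substrate=4 bound=2 product=9

Answer: 9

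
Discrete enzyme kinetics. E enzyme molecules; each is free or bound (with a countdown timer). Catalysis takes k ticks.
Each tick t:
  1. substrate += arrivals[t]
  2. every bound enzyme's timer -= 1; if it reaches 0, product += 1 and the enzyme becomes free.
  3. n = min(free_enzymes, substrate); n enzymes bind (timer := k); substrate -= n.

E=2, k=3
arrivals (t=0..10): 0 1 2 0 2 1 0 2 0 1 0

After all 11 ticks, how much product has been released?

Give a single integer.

t=0: arr=0 -> substrate=0 bound=0 product=0
t=1: arr=1 -> substrate=0 bound=1 product=0
t=2: arr=2 -> substrate=1 bound=2 product=0
t=3: arr=0 -> substrate=1 bound=2 product=0
t=4: arr=2 -> substrate=2 bound=2 product=1
t=5: arr=1 -> substrate=2 bound=2 product=2
t=6: arr=0 -> substrate=2 bound=2 product=2
t=7: arr=2 -> substrate=3 bound=2 product=3
t=8: arr=0 -> substrate=2 bound=2 product=4
t=9: arr=1 -> substrate=3 bound=2 product=4
t=10: arr=0 -> substrate=2 bound=2 product=5

Answer: 5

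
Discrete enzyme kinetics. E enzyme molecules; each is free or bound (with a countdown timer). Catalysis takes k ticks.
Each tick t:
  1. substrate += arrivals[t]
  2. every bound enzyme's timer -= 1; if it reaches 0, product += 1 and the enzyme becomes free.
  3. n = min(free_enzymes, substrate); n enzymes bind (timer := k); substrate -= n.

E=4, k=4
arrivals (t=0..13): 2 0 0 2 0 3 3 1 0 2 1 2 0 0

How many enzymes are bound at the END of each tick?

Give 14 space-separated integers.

t=0: arr=2 -> substrate=0 bound=2 product=0
t=1: arr=0 -> substrate=0 bound=2 product=0
t=2: arr=0 -> substrate=0 bound=2 product=0
t=3: arr=2 -> substrate=0 bound=4 product=0
t=4: arr=0 -> substrate=0 bound=2 product=2
t=5: arr=3 -> substrate=1 bound=4 product=2
t=6: arr=3 -> substrate=4 bound=4 product=2
t=7: arr=1 -> substrate=3 bound=4 product=4
t=8: arr=0 -> substrate=3 bound=4 product=4
t=9: arr=2 -> substrate=3 bound=4 product=6
t=10: arr=1 -> substrate=4 bound=4 product=6
t=11: arr=2 -> substrate=4 bound=4 product=8
t=12: arr=0 -> substrate=4 bound=4 product=8
t=13: arr=0 -> substrate=2 bound=4 product=10

Answer: 2 2 2 4 2 4 4 4 4 4 4 4 4 4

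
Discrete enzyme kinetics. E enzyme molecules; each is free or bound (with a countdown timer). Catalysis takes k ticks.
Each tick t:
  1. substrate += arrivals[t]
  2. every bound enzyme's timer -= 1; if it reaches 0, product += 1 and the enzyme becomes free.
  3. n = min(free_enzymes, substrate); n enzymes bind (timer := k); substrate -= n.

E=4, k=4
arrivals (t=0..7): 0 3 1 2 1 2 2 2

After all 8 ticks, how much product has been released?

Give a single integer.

Answer: 4

Derivation:
t=0: arr=0 -> substrate=0 bound=0 product=0
t=1: arr=3 -> substrate=0 bound=3 product=0
t=2: arr=1 -> substrate=0 bound=4 product=0
t=3: arr=2 -> substrate=2 bound=4 product=0
t=4: arr=1 -> substrate=3 bound=4 product=0
t=5: arr=2 -> substrate=2 bound=4 product=3
t=6: arr=2 -> substrate=3 bound=4 product=4
t=7: arr=2 -> substrate=5 bound=4 product=4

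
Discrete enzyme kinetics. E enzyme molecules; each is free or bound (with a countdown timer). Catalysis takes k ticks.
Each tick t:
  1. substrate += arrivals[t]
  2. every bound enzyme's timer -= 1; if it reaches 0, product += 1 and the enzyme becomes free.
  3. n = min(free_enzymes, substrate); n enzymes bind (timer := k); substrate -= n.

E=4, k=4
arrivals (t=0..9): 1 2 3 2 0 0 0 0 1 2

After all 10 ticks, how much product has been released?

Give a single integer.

t=0: arr=1 -> substrate=0 bound=1 product=0
t=1: arr=2 -> substrate=0 bound=3 product=0
t=2: arr=3 -> substrate=2 bound=4 product=0
t=3: arr=2 -> substrate=4 bound=4 product=0
t=4: arr=0 -> substrate=3 bound=4 product=1
t=5: arr=0 -> substrate=1 bound=4 product=3
t=6: arr=0 -> substrate=0 bound=4 product=4
t=7: arr=0 -> substrate=0 bound=4 product=4
t=8: arr=1 -> substrate=0 bound=4 product=5
t=9: arr=2 -> substrate=0 bound=4 product=7

Answer: 7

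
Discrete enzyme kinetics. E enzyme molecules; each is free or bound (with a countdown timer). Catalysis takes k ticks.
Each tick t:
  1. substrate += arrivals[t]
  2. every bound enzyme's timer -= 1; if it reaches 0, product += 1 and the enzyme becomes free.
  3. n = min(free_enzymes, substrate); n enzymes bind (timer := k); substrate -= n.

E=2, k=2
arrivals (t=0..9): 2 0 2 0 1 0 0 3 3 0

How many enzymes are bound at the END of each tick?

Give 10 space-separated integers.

Answer: 2 2 2 2 1 1 0 2 2 2

Derivation:
t=0: arr=2 -> substrate=0 bound=2 product=0
t=1: arr=0 -> substrate=0 bound=2 product=0
t=2: arr=2 -> substrate=0 bound=2 product=2
t=3: arr=0 -> substrate=0 bound=2 product=2
t=4: arr=1 -> substrate=0 bound=1 product=4
t=5: arr=0 -> substrate=0 bound=1 product=4
t=6: arr=0 -> substrate=0 bound=0 product=5
t=7: arr=3 -> substrate=1 bound=2 product=5
t=8: arr=3 -> substrate=4 bound=2 product=5
t=9: arr=0 -> substrate=2 bound=2 product=7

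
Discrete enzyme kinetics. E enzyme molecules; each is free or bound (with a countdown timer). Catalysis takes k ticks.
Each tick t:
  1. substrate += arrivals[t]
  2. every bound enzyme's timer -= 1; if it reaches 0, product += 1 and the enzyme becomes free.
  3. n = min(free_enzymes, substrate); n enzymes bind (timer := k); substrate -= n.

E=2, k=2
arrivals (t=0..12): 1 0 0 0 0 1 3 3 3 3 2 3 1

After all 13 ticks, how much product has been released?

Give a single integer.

Answer: 7

Derivation:
t=0: arr=1 -> substrate=0 bound=1 product=0
t=1: arr=0 -> substrate=0 bound=1 product=0
t=2: arr=0 -> substrate=0 bound=0 product=1
t=3: arr=0 -> substrate=0 bound=0 product=1
t=4: arr=0 -> substrate=0 bound=0 product=1
t=5: arr=1 -> substrate=0 bound=1 product=1
t=6: arr=3 -> substrate=2 bound=2 product=1
t=7: arr=3 -> substrate=4 bound=2 product=2
t=8: arr=3 -> substrate=6 bound=2 product=3
t=9: arr=3 -> substrate=8 bound=2 product=4
t=10: arr=2 -> substrate=9 bound=2 product=5
t=11: arr=3 -> substrate=11 bound=2 product=6
t=12: arr=1 -> substrate=11 bound=2 product=7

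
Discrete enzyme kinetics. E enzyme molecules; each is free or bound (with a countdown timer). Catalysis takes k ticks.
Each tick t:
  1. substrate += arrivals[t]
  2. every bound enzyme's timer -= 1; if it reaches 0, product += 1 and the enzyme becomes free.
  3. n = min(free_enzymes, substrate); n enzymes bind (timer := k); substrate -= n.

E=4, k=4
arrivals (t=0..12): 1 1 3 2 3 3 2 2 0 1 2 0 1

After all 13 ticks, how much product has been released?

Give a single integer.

t=0: arr=1 -> substrate=0 bound=1 product=0
t=1: arr=1 -> substrate=0 bound=2 product=0
t=2: arr=3 -> substrate=1 bound=4 product=0
t=3: arr=2 -> substrate=3 bound=4 product=0
t=4: arr=3 -> substrate=5 bound=4 product=1
t=5: arr=3 -> substrate=7 bound=4 product=2
t=6: arr=2 -> substrate=7 bound=4 product=4
t=7: arr=2 -> substrate=9 bound=4 product=4
t=8: arr=0 -> substrate=8 bound=4 product=5
t=9: arr=1 -> substrate=8 bound=4 product=6
t=10: arr=2 -> substrate=8 bound=4 product=8
t=11: arr=0 -> substrate=8 bound=4 product=8
t=12: arr=1 -> substrate=8 bound=4 product=9

Answer: 9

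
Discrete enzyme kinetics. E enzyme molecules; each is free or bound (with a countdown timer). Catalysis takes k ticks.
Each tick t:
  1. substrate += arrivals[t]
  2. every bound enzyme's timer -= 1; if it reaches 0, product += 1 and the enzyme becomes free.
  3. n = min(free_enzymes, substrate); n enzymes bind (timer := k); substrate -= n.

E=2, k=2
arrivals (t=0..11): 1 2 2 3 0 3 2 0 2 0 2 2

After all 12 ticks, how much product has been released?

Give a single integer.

Answer: 10

Derivation:
t=0: arr=1 -> substrate=0 bound=1 product=0
t=1: arr=2 -> substrate=1 bound=2 product=0
t=2: arr=2 -> substrate=2 bound=2 product=1
t=3: arr=3 -> substrate=4 bound=2 product=2
t=4: arr=0 -> substrate=3 bound=2 product=3
t=5: arr=3 -> substrate=5 bound=2 product=4
t=6: arr=2 -> substrate=6 bound=2 product=5
t=7: arr=0 -> substrate=5 bound=2 product=6
t=8: arr=2 -> substrate=6 bound=2 product=7
t=9: arr=0 -> substrate=5 bound=2 product=8
t=10: arr=2 -> substrate=6 bound=2 product=9
t=11: arr=2 -> substrate=7 bound=2 product=10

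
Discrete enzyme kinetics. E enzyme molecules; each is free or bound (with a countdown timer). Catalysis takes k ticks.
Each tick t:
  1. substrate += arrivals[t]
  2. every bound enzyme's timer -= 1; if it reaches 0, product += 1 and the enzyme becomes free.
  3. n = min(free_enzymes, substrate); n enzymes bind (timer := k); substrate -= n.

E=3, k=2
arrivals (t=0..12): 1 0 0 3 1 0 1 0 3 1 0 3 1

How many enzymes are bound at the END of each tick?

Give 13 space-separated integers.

t=0: arr=1 -> substrate=0 bound=1 product=0
t=1: arr=0 -> substrate=0 bound=1 product=0
t=2: arr=0 -> substrate=0 bound=0 product=1
t=3: arr=3 -> substrate=0 bound=3 product=1
t=4: arr=1 -> substrate=1 bound=3 product=1
t=5: arr=0 -> substrate=0 bound=1 product=4
t=6: arr=1 -> substrate=0 bound=2 product=4
t=7: arr=0 -> substrate=0 bound=1 product=5
t=8: arr=3 -> substrate=0 bound=3 product=6
t=9: arr=1 -> substrate=1 bound=3 product=6
t=10: arr=0 -> substrate=0 bound=1 product=9
t=11: arr=3 -> substrate=1 bound=3 product=9
t=12: arr=1 -> substrate=1 bound=3 product=10

Answer: 1 1 0 3 3 1 2 1 3 3 1 3 3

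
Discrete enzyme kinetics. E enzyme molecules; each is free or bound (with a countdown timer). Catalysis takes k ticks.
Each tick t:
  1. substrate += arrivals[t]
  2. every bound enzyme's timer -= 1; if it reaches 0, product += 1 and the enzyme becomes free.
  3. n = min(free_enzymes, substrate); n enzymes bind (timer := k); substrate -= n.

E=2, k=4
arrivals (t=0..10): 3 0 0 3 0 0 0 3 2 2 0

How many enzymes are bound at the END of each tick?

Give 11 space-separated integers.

t=0: arr=3 -> substrate=1 bound=2 product=0
t=1: arr=0 -> substrate=1 bound=2 product=0
t=2: arr=0 -> substrate=1 bound=2 product=0
t=3: arr=3 -> substrate=4 bound=2 product=0
t=4: arr=0 -> substrate=2 bound=2 product=2
t=5: arr=0 -> substrate=2 bound=2 product=2
t=6: arr=0 -> substrate=2 bound=2 product=2
t=7: arr=3 -> substrate=5 bound=2 product=2
t=8: arr=2 -> substrate=5 bound=2 product=4
t=9: arr=2 -> substrate=7 bound=2 product=4
t=10: arr=0 -> substrate=7 bound=2 product=4

Answer: 2 2 2 2 2 2 2 2 2 2 2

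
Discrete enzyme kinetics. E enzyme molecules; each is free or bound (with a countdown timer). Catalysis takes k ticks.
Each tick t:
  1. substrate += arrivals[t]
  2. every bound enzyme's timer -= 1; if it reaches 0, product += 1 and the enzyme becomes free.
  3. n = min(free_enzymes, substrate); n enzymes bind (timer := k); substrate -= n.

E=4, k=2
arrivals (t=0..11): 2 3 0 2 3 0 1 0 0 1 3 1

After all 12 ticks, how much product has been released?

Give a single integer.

t=0: arr=2 -> substrate=0 bound=2 product=0
t=1: arr=3 -> substrate=1 bound=4 product=0
t=2: arr=0 -> substrate=0 bound=3 product=2
t=3: arr=2 -> substrate=0 bound=3 product=4
t=4: arr=3 -> substrate=1 bound=4 product=5
t=5: arr=0 -> substrate=0 bound=3 product=7
t=6: arr=1 -> substrate=0 bound=2 product=9
t=7: arr=0 -> substrate=0 bound=1 product=10
t=8: arr=0 -> substrate=0 bound=0 product=11
t=9: arr=1 -> substrate=0 bound=1 product=11
t=10: arr=3 -> substrate=0 bound=4 product=11
t=11: arr=1 -> substrate=0 bound=4 product=12

Answer: 12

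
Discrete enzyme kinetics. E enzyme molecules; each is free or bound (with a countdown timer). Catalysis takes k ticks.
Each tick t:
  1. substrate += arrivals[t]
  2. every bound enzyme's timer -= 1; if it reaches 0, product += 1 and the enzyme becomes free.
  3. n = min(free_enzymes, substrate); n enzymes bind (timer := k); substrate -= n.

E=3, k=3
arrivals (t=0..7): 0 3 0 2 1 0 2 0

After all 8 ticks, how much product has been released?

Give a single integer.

t=0: arr=0 -> substrate=0 bound=0 product=0
t=1: arr=3 -> substrate=0 bound=3 product=0
t=2: arr=0 -> substrate=0 bound=3 product=0
t=3: arr=2 -> substrate=2 bound=3 product=0
t=4: arr=1 -> substrate=0 bound=3 product=3
t=5: arr=0 -> substrate=0 bound=3 product=3
t=6: arr=2 -> substrate=2 bound=3 product=3
t=7: arr=0 -> substrate=0 bound=2 product=6

Answer: 6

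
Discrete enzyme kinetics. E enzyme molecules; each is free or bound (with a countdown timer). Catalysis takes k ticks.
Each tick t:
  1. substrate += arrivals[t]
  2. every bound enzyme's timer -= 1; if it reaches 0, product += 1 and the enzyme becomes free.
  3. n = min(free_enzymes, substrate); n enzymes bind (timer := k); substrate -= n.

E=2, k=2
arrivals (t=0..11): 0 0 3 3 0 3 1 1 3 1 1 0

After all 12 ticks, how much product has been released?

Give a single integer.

Answer: 8

Derivation:
t=0: arr=0 -> substrate=0 bound=0 product=0
t=1: arr=0 -> substrate=0 bound=0 product=0
t=2: arr=3 -> substrate=1 bound=2 product=0
t=3: arr=3 -> substrate=4 bound=2 product=0
t=4: arr=0 -> substrate=2 bound=2 product=2
t=5: arr=3 -> substrate=5 bound=2 product=2
t=6: arr=1 -> substrate=4 bound=2 product=4
t=7: arr=1 -> substrate=5 bound=2 product=4
t=8: arr=3 -> substrate=6 bound=2 product=6
t=9: arr=1 -> substrate=7 bound=2 product=6
t=10: arr=1 -> substrate=6 bound=2 product=8
t=11: arr=0 -> substrate=6 bound=2 product=8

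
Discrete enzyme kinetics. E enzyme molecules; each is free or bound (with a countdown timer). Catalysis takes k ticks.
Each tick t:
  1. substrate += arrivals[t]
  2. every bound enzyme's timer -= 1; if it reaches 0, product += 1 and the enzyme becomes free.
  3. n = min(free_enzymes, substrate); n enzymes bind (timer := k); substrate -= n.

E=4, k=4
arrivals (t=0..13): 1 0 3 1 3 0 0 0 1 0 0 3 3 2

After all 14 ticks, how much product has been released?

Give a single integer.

Answer: 9

Derivation:
t=0: arr=1 -> substrate=0 bound=1 product=0
t=1: arr=0 -> substrate=0 bound=1 product=0
t=2: arr=3 -> substrate=0 bound=4 product=0
t=3: arr=1 -> substrate=1 bound=4 product=0
t=4: arr=3 -> substrate=3 bound=4 product=1
t=5: arr=0 -> substrate=3 bound=4 product=1
t=6: arr=0 -> substrate=0 bound=4 product=4
t=7: arr=0 -> substrate=0 bound=4 product=4
t=8: arr=1 -> substrate=0 bound=4 product=5
t=9: arr=0 -> substrate=0 bound=4 product=5
t=10: arr=0 -> substrate=0 bound=1 product=8
t=11: arr=3 -> substrate=0 bound=4 product=8
t=12: arr=3 -> substrate=2 bound=4 product=9
t=13: arr=2 -> substrate=4 bound=4 product=9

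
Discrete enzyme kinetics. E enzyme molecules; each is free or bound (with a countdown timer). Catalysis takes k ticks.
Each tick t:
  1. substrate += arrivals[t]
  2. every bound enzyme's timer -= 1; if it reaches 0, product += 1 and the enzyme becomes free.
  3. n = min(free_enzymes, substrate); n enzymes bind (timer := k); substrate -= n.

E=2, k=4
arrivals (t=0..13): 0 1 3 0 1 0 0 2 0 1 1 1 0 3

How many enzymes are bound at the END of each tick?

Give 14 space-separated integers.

t=0: arr=0 -> substrate=0 bound=0 product=0
t=1: arr=1 -> substrate=0 bound=1 product=0
t=2: arr=3 -> substrate=2 bound=2 product=0
t=3: arr=0 -> substrate=2 bound=2 product=0
t=4: arr=1 -> substrate=3 bound=2 product=0
t=5: arr=0 -> substrate=2 bound=2 product=1
t=6: arr=0 -> substrate=1 bound=2 product=2
t=7: arr=2 -> substrate=3 bound=2 product=2
t=8: arr=0 -> substrate=3 bound=2 product=2
t=9: arr=1 -> substrate=3 bound=2 product=3
t=10: arr=1 -> substrate=3 bound=2 product=4
t=11: arr=1 -> substrate=4 bound=2 product=4
t=12: arr=0 -> substrate=4 bound=2 product=4
t=13: arr=3 -> substrate=6 bound=2 product=5

Answer: 0 1 2 2 2 2 2 2 2 2 2 2 2 2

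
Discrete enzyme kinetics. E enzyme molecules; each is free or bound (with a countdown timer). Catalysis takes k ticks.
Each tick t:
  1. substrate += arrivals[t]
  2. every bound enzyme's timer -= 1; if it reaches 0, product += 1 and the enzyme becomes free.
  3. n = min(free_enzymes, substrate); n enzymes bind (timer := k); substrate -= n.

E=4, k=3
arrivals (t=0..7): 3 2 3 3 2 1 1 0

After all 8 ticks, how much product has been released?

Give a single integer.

t=0: arr=3 -> substrate=0 bound=3 product=0
t=1: arr=2 -> substrate=1 bound=4 product=0
t=2: arr=3 -> substrate=4 bound=4 product=0
t=3: arr=3 -> substrate=4 bound=4 product=3
t=4: arr=2 -> substrate=5 bound=4 product=4
t=5: arr=1 -> substrate=6 bound=4 product=4
t=6: arr=1 -> substrate=4 bound=4 product=7
t=7: arr=0 -> substrate=3 bound=4 product=8

Answer: 8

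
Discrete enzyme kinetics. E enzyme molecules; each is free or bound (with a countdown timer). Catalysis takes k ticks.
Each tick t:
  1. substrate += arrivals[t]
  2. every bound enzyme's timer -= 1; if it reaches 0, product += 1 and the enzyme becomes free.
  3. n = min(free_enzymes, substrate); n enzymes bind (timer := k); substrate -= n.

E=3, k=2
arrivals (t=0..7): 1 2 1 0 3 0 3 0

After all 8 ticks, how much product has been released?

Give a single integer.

Answer: 7

Derivation:
t=0: arr=1 -> substrate=0 bound=1 product=0
t=1: arr=2 -> substrate=0 bound=3 product=0
t=2: arr=1 -> substrate=0 bound=3 product=1
t=3: arr=0 -> substrate=0 bound=1 product=3
t=4: arr=3 -> substrate=0 bound=3 product=4
t=5: arr=0 -> substrate=0 bound=3 product=4
t=6: arr=3 -> substrate=0 bound=3 product=7
t=7: arr=0 -> substrate=0 bound=3 product=7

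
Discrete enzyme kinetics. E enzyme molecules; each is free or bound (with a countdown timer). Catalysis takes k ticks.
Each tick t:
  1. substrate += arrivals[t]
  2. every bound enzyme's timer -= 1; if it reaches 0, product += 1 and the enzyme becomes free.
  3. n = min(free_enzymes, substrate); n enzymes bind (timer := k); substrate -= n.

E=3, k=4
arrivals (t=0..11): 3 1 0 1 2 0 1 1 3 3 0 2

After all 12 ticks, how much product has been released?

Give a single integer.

t=0: arr=3 -> substrate=0 bound=3 product=0
t=1: arr=1 -> substrate=1 bound=3 product=0
t=2: arr=0 -> substrate=1 bound=3 product=0
t=3: arr=1 -> substrate=2 bound=3 product=0
t=4: arr=2 -> substrate=1 bound=3 product=3
t=5: arr=0 -> substrate=1 bound=3 product=3
t=6: arr=1 -> substrate=2 bound=3 product=3
t=7: arr=1 -> substrate=3 bound=3 product=3
t=8: arr=3 -> substrate=3 bound=3 product=6
t=9: arr=3 -> substrate=6 bound=3 product=6
t=10: arr=0 -> substrate=6 bound=3 product=6
t=11: arr=2 -> substrate=8 bound=3 product=6

Answer: 6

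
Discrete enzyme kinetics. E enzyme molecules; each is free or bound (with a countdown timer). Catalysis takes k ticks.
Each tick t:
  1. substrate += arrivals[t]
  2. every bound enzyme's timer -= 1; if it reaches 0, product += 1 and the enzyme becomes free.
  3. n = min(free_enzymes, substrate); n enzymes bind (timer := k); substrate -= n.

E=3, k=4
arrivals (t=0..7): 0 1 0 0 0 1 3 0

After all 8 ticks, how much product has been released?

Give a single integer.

t=0: arr=0 -> substrate=0 bound=0 product=0
t=1: arr=1 -> substrate=0 bound=1 product=0
t=2: arr=0 -> substrate=0 bound=1 product=0
t=3: arr=0 -> substrate=0 bound=1 product=0
t=4: arr=0 -> substrate=0 bound=1 product=0
t=5: arr=1 -> substrate=0 bound=1 product=1
t=6: arr=3 -> substrate=1 bound=3 product=1
t=7: arr=0 -> substrate=1 bound=3 product=1

Answer: 1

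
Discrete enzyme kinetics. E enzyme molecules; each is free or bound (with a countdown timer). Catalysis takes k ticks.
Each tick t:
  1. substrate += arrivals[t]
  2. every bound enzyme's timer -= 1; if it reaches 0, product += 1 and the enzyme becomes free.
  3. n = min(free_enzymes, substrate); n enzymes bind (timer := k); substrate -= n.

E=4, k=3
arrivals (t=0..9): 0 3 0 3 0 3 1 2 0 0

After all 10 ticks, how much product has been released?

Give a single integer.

t=0: arr=0 -> substrate=0 bound=0 product=0
t=1: arr=3 -> substrate=0 bound=3 product=0
t=2: arr=0 -> substrate=0 bound=3 product=0
t=3: arr=3 -> substrate=2 bound=4 product=0
t=4: arr=0 -> substrate=0 bound=3 product=3
t=5: arr=3 -> substrate=2 bound=4 product=3
t=6: arr=1 -> substrate=2 bound=4 product=4
t=7: arr=2 -> substrate=2 bound=4 product=6
t=8: arr=0 -> substrate=1 bound=4 product=7
t=9: arr=0 -> substrate=0 bound=4 product=8

Answer: 8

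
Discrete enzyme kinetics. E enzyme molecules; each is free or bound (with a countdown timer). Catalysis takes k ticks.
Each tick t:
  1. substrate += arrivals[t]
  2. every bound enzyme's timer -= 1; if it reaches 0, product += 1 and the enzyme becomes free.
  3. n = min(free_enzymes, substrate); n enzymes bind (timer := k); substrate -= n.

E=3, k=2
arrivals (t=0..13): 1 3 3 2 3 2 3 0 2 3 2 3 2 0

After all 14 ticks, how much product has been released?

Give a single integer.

Answer: 18

Derivation:
t=0: arr=1 -> substrate=0 bound=1 product=0
t=1: arr=3 -> substrate=1 bound=3 product=0
t=2: arr=3 -> substrate=3 bound=3 product=1
t=3: arr=2 -> substrate=3 bound=3 product=3
t=4: arr=3 -> substrate=5 bound=3 product=4
t=5: arr=2 -> substrate=5 bound=3 product=6
t=6: arr=3 -> substrate=7 bound=3 product=7
t=7: arr=0 -> substrate=5 bound=3 product=9
t=8: arr=2 -> substrate=6 bound=3 product=10
t=9: arr=3 -> substrate=7 bound=3 product=12
t=10: arr=2 -> substrate=8 bound=3 product=13
t=11: arr=3 -> substrate=9 bound=3 product=15
t=12: arr=2 -> substrate=10 bound=3 product=16
t=13: arr=0 -> substrate=8 bound=3 product=18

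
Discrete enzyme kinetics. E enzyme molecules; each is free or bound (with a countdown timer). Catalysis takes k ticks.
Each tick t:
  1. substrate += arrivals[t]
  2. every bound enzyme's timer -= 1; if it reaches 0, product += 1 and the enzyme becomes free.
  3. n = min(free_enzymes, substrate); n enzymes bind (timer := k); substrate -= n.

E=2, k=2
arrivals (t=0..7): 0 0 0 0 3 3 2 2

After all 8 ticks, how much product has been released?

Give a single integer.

t=0: arr=0 -> substrate=0 bound=0 product=0
t=1: arr=0 -> substrate=0 bound=0 product=0
t=2: arr=0 -> substrate=0 bound=0 product=0
t=3: arr=0 -> substrate=0 bound=0 product=0
t=4: arr=3 -> substrate=1 bound=2 product=0
t=5: arr=3 -> substrate=4 bound=2 product=0
t=6: arr=2 -> substrate=4 bound=2 product=2
t=7: arr=2 -> substrate=6 bound=2 product=2

Answer: 2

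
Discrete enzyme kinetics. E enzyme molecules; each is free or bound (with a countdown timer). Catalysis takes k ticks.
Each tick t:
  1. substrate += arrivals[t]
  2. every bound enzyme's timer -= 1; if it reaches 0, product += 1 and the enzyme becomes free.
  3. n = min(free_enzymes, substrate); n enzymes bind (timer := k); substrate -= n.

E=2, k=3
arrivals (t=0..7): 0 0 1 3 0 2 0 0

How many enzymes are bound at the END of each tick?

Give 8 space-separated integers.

Answer: 0 0 1 2 2 2 2 2

Derivation:
t=0: arr=0 -> substrate=0 bound=0 product=0
t=1: arr=0 -> substrate=0 bound=0 product=0
t=2: arr=1 -> substrate=0 bound=1 product=0
t=3: arr=3 -> substrate=2 bound=2 product=0
t=4: arr=0 -> substrate=2 bound=2 product=0
t=5: arr=2 -> substrate=3 bound=2 product=1
t=6: arr=0 -> substrate=2 bound=2 product=2
t=7: arr=0 -> substrate=2 bound=2 product=2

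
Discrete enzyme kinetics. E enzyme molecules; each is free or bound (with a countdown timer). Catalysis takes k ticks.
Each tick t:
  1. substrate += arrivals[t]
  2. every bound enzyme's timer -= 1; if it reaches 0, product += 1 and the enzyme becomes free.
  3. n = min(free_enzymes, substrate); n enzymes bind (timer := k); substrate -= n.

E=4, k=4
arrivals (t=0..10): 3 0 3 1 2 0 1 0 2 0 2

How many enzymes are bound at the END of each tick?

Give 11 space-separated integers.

t=0: arr=3 -> substrate=0 bound=3 product=0
t=1: arr=0 -> substrate=0 bound=3 product=0
t=2: arr=3 -> substrate=2 bound=4 product=0
t=3: arr=1 -> substrate=3 bound=4 product=0
t=4: arr=2 -> substrate=2 bound=4 product=3
t=5: arr=0 -> substrate=2 bound=4 product=3
t=6: arr=1 -> substrate=2 bound=4 product=4
t=7: arr=0 -> substrate=2 bound=4 product=4
t=8: arr=2 -> substrate=1 bound=4 product=7
t=9: arr=0 -> substrate=1 bound=4 product=7
t=10: arr=2 -> substrate=2 bound=4 product=8

Answer: 3 3 4 4 4 4 4 4 4 4 4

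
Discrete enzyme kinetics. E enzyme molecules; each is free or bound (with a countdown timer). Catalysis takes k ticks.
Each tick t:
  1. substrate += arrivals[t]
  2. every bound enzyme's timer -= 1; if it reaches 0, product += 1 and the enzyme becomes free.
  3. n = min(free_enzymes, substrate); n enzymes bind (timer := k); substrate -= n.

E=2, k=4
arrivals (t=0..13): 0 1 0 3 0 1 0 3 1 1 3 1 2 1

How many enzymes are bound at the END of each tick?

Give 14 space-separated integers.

t=0: arr=0 -> substrate=0 bound=0 product=0
t=1: arr=1 -> substrate=0 bound=1 product=0
t=2: arr=0 -> substrate=0 bound=1 product=0
t=3: arr=3 -> substrate=2 bound=2 product=0
t=4: arr=0 -> substrate=2 bound=2 product=0
t=5: arr=1 -> substrate=2 bound=2 product=1
t=6: arr=0 -> substrate=2 bound=2 product=1
t=7: arr=3 -> substrate=4 bound=2 product=2
t=8: arr=1 -> substrate=5 bound=2 product=2
t=9: arr=1 -> substrate=5 bound=2 product=3
t=10: arr=3 -> substrate=8 bound=2 product=3
t=11: arr=1 -> substrate=8 bound=2 product=4
t=12: arr=2 -> substrate=10 bound=2 product=4
t=13: arr=1 -> substrate=10 bound=2 product=5

Answer: 0 1 1 2 2 2 2 2 2 2 2 2 2 2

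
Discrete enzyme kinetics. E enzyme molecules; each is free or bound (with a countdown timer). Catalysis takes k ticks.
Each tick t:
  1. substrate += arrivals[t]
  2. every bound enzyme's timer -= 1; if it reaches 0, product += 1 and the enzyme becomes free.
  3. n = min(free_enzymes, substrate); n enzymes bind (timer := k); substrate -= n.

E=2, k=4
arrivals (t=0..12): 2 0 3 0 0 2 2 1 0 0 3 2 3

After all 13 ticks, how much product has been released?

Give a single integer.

t=0: arr=2 -> substrate=0 bound=2 product=0
t=1: arr=0 -> substrate=0 bound=2 product=0
t=2: arr=3 -> substrate=3 bound=2 product=0
t=3: arr=0 -> substrate=3 bound=2 product=0
t=4: arr=0 -> substrate=1 bound=2 product=2
t=5: arr=2 -> substrate=3 bound=2 product=2
t=6: arr=2 -> substrate=5 bound=2 product=2
t=7: arr=1 -> substrate=6 bound=2 product=2
t=8: arr=0 -> substrate=4 bound=2 product=4
t=9: arr=0 -> substrate=4 bound=2 product=4
t=10: arr=3 -> substrate=7 bound=2 product=4
t=11: arr=2 -> substrate=9 bound=2 product=4
t=12: arr=3 -> substrate=10 bound=2 product=6

Answer: 6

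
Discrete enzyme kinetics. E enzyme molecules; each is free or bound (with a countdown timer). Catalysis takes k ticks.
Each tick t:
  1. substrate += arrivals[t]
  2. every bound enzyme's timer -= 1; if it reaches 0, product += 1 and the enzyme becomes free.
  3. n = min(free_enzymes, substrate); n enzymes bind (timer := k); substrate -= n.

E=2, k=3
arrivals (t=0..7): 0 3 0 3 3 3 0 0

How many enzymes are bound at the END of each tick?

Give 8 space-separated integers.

t=0: arr=0 -> substrate=0 bound=0 product=0
t=1: arr=3 -> substrate=1 bound=2 product=0
t=2: arr=0 -> substrate=1 bound=2 product=0
t=3: arr=3 -> substrate=4 bound=2 product=0
t=4: arr=3 -> substrate=5 bound=2 product=2
t=5: arr=3 -> substrate=8 bound=2 product=2
t=6: arr=0 -> substrate=8 bound=2 product=2
t=7: arr=0 -> substrate=6 bound=2 product=4

Answer: 0 2 2 2 2 2 2 2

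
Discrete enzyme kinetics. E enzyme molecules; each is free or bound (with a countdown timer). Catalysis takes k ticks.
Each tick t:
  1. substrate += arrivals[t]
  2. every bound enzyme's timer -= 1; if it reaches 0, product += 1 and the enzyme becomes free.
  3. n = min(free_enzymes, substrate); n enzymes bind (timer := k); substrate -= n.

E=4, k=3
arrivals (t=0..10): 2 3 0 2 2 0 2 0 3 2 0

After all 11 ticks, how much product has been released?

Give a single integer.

t=0: arr=2 -> substrate=0 bound=2 product=0
t=1: arr=3 -> substrate=1 bound=4 product=0
t=2: arr=0 -> substrate=1 bound=4 product=0
t=3: arr=2 -> substrate=1 bound=4 product=2
t=4: arr=2 -> substrate=1 bound=4 product=4
t=5: arr=0 -> substrate=1 bound=4 product=4
t=6: arr=2 -> substrate=1 bound=4 product=6
t=7: arr=0 -> substrate=0 bound=3 product=8
t=8: arr=3 -> substrate=2 bound=4 product=8
t=9: arr=2 -> substrate=2 bound=4 product=10
t=10: arr=0 -> substrate=1 bound=4 product=11

Answer: 11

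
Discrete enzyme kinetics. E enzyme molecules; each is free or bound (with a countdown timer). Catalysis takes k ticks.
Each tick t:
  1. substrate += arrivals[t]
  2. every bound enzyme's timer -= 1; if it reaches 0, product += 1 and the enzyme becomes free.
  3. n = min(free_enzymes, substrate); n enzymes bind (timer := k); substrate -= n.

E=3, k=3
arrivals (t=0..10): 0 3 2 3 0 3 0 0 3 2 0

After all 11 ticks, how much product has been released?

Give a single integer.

Answer: 9

Derivation:
t=0: arr=0 -> substrate=0 bound=0 product=0
t=1: arr=3 -> substrate=0 bound=3 product=0
t=2: arr=2 -> substrate=2 bound=3 product=0
t=3: arr=3 -> substrate=5 bound=3 product=0
t=4: arr=0 -> substrate=2 bound=3 product=3
t=5: arr=3 -> substrate=5 bound=3 product=3
t=6: arr=0 -> substrate=5 bound=3 product=3
t=7: arr=0 -> substrate=2 bound=3 product=6
t=8: arr=3 -> substrate=5 bound=3 product=6
t=9: arr=2 -> substrate=7 bound=3 product=6
t=10: arr=0 -> substrate=4 bound=3 product=9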